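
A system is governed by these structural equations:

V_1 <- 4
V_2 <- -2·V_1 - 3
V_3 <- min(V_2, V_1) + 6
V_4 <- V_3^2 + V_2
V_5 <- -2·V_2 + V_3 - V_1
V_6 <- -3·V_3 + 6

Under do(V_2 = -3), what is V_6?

-3

Under do(V_2=-3), the mechanism V_2 <- -2·V_1 - 3 is discarded; V_2 is fixed at -3.
V_3 = min(V_2, V_1) + 6  [with V_2=-3, V_1=4]  = 3
V_6 = -3·V_3 + 6  [with V_3=3]  = -3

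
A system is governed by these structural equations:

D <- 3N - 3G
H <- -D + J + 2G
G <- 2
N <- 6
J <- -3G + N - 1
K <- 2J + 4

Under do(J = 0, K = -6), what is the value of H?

-8

The joint intervention fixes J = 0, K = -6, removing each variable's own equation.
D = 3N - 3G  [with N=6, G=2]  = 12
H = -D + J + 2G  [with D=12, J=0, G=2]  = -8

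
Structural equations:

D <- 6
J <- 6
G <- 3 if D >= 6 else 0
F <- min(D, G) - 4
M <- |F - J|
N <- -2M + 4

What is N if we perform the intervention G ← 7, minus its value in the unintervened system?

The intervention breaks the incoming arrows to G: G <- 3 if D >= 6 else 0 no longer applies, and G = 7.
F = min(D, G) - 4  [with D=6, G=7]  = 2
M = |F - J|  [with F=2, J=6]  = 4
N = -2M + 4  [with M=4]  = -4
Without intervention: G = 3 if D >= 6 else 0  [with D=6]  = 3; F = min(D, G) - 4  [with D=6, G=3]  = -1; M = |F - J|  [with F=-1, J=6]  = 7; N = -2M + 4  [with M=7]  = -10.
Change = -4 − (-10) = 6.

6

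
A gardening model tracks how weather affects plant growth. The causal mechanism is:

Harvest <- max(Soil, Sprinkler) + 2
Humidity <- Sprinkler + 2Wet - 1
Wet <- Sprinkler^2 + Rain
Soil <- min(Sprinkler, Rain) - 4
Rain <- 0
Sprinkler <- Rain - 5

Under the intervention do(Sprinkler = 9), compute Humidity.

170

do(Sprinkler=9) replaces the equation Sprinkler <- Rain - 5 with the constant Sprinkler = 9.
Wet = Sprinkler^2 + Rain  [with Sprinkler=9, Rain=0]  = 81
Humidity = Sprinkler + 2Wet - 1  [with Sprinkler=9, Wet=81]  = 170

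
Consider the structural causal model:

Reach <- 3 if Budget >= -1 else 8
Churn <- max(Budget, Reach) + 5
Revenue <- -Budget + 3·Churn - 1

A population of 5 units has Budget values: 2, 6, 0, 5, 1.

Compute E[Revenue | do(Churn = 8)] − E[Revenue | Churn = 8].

The intervention sets Churn=8 in all 5 units regardless of Budget. Recomputing Revenue per unit gives 21, 17, 23, 18, 22; average 20.2.
Conditioning on Churn=8 selects the 3 unit(s) with Budget ∈ {2, 0, 1}. Their Revenue values: 21, 23, 22. Mean = 22.
Difference = 20.2 − 22 = -1.8.

-1.8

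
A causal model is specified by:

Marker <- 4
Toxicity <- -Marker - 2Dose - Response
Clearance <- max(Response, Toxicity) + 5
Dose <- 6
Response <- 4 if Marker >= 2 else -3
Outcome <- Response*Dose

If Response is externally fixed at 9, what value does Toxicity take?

The intervention breaks the incoming arrows to Response: Response <- 4 if Marker >= 2 else -3 no longer applies, and Response = 9.
Toxicity = -Marker - 2Dose - Response  [with Marker=4, Dose=6, Response=9]  = -25

-25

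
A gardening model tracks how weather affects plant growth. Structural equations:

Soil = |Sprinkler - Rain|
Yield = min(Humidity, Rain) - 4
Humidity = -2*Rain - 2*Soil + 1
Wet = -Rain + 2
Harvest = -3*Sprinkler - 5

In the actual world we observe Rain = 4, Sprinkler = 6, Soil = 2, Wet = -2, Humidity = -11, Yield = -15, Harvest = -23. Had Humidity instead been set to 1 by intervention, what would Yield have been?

-3

The intervention breaks the incoming arrows to Humidity: Humidity = -2*Rain - 2*Soil + 1 no longer applies, and Humidity = 1.
Yield = min(Humidity, Rain) - 4  [with Humidity=1, Rain=4]  = -3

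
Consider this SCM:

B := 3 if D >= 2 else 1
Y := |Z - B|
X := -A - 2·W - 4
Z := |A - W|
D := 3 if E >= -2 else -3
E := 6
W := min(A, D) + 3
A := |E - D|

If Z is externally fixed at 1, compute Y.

2

Intervening sets Z = 1 and removes its equation (Z := |A - W|).
D = 3 if E >= -2 else -3  [with E=6]  = 3
B = 3 if D >= 2 else 1  [with D=3]  = 3
Y = |Z - B|  [with Z=1, B=3]  = 2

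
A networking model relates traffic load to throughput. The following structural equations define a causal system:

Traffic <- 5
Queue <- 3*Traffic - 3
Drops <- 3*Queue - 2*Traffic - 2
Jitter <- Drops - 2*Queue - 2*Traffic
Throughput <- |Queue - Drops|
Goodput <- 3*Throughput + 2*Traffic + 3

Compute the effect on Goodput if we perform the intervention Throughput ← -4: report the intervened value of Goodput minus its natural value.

The intervention breaks the incoming arrows to Throughput: Throughput <- |Queue - Drops| no longer applies, and Throughput = -4.
Goodput = 3*Throughput + 2*Traffic + 3  [with Throughput=-4, Traffic=5]  = 1
Without intervention: Queue = 3*Traffic - 3  [with Traffic=5]  = 12; Drops = 3*Queue - 2*Traffic - 2  [with Queue=12, Traffic=5]  = 24; Throughput = |Queue - Drops|  [with Queue=12, Drops=24]  = 12; Goodput = 3*Throughput + 2*Traffic + 3  [with Throughput=12, Traffic=5]  = 49.
Change = 1 − 49 = -48.

-48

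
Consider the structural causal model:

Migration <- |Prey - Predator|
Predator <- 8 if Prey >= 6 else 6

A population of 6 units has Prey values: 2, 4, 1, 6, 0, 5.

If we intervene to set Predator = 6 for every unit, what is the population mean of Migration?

The intervention sets Predator=6 in all 6 units regardless of Prey. Recomputing Migration per unit gives 4, 2, 5, 0, 6, 1; average 3.

3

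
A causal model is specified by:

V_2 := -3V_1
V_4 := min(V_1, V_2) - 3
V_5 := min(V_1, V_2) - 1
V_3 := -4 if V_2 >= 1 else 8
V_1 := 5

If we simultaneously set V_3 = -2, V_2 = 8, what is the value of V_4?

2

The joint intervention fixes V_3 = -2, V_2 = 8, removing each variable's own equation.
V_4 = min(V_1, V_2) - 3  [with V_1=5, V_2=8]  = 2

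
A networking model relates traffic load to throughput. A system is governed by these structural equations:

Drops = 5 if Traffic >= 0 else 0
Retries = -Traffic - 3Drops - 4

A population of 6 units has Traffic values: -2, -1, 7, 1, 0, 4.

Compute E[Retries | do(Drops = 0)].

do(Drops=0) breaks Drops's dependence on Traffic. With Drops=0 fixed, Retries across the units is -2, -3, -11, -5, -4, -8, mean -5.5.

-5.5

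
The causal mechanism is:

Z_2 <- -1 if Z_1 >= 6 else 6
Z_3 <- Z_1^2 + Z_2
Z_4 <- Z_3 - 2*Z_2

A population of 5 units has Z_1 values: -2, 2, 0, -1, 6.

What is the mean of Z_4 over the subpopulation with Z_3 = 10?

-2

Conditioning on Z_3=10 selects the 2 unit(s) with Z_1 ∈ {-2, 2}. Their Z_4 values: -2, -2. Mean = -2.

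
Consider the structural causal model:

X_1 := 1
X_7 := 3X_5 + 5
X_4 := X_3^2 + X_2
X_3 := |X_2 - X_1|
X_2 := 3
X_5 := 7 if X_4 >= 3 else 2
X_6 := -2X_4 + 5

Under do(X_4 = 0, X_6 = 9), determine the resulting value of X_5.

2

Setting X_4 = 0, X_6 = 9 by intervention discards those variables' equations.
X_5 = 7 if X_4 >= 3 else 2  [with X_4=0]  = 2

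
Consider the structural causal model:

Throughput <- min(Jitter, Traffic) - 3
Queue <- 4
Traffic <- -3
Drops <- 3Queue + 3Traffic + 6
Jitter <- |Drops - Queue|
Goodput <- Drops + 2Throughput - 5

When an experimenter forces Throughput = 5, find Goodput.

14

The intervention breaks the incoming arrows to Throughput: Throughput <- min(Jitter, Traffic) - 3 no longer applies, and Throughput = 5.
Drops = 3Queue + 3Traffic + 6  [with Queue=4, Traffic=-3]  = 9
Goodput = Drops + 2Throughput - 5  [with Drops=9, Throughput=5]  = 14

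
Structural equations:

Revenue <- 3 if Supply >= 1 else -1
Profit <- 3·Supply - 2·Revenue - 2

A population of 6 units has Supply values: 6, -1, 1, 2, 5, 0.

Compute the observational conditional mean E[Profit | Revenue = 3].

2.5

Conditioning on Revenue=3 selects the 4 unit(s) with Supply ∈ {6, 1, 2, 5}. Their Profit values: 10, -5, -2, 7. Mean = 2.5.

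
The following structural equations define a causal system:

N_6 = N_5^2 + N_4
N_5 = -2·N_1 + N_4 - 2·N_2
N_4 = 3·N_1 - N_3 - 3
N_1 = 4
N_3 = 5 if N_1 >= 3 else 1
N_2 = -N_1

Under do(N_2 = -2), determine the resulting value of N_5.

0

do(N_2=-2) replaces the equation N_2 = -N_1 with the constant N_2 = -2.
N_3 = 5 if N_1 >= 3 else 1  [with N_1=4]  = 5
N_4 = 3·N_1 - N_3 - 3  [with N_1=4, N_3=5]  = 4
N_5 = -2·N_1 + N_4 - 2·N_2  [with N_1=4, N_4=4, N_2=-2]  = 0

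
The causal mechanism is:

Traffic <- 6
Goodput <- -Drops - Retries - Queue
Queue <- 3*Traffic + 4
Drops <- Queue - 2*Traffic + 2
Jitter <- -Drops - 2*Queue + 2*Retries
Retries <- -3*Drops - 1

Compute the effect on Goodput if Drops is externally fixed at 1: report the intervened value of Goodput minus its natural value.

-22

The intervention breaks the incoming arrows to Drops: Drops <- Queue - 2*Traffic + 2 no longer applies, and Drops = 1.
Queue = 3*Traffic + 4  [with Traffic=6]  = 22
Retries = -3*Drops - 1  [with Drops=1]  = -4
Goodput = -Drops - Retries - Queue  [with Drops=1, Retries=-4, Queue=22]  = -19
Without intervention: Queue = 3*Traffic + 4  [with Traffic=6]  = 22; Drops = Queue - 2*Traffic + 2  [with Queue=22, Traffic=6]  = 12; Retries = -3*Drops - 1  [with Drops=12]  = -37; Goodput = -Drops - Retries - Queue  [with Drops=12, Retries=-37, Queue=22]  = 3.
Change = -19 − 3 = -22.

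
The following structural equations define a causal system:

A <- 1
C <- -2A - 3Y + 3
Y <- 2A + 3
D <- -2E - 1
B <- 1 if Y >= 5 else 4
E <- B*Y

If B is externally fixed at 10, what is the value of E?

50

The intervention breaks the incoming arrows to B: B <- 1 if Y >= 5 else 4 no longer applies, and B = 10.
Y = 2A + 3  [with A=1]  = 5
E = B*Y  [with B=10, Y=5]  = 50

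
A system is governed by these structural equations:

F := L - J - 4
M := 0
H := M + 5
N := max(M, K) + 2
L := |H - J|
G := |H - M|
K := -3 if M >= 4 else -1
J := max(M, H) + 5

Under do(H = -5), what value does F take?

1

Under do(H=-5), the mechanism H := M + 5 is discarded; H is fixed at -5.
J = max(M, H) + 5  [with M=0, H=-5]  = 5
L = |H - J|  [with H=-5, J=5]  = 10
F = L - J - 4  [with L=10, J=5]  = 1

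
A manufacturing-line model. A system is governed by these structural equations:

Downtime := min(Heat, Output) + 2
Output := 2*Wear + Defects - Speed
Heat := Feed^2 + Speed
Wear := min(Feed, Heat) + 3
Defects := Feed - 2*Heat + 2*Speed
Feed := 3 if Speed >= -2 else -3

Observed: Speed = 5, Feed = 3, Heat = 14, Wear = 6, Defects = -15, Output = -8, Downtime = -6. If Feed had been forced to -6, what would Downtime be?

Under do(Feed=-6), the mechanism Feed := 3 if Speed >= -2 else -3 is discarded; Feed is fixed at -6.
Heat = Feed^2 + Speed  [with Feed=-6, Speed=5]  = 41
Wear = min(Feed, Heat) + 3  [with Feed=-6, Heat=41]  = -3
Defects = Feed - 2*Heat + 2*Speed  [with Feed=-6, Heat=41, Speed=5]  = -78
Output = 2*Wear + Defects - Speed  [with Wear=-3, Defects=-78, Speed=5]  = -89
Downtime = min(Heat, Output) + 2  [with Heat=41, Output=-89]  = -87

-87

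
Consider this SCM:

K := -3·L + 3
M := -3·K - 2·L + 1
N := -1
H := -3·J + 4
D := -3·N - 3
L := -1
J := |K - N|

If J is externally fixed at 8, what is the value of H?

Under do(J=8), the mechanism J := |K - N| is discarded; J is fixed at 8.
H = -3·J + 4  [with J=8]  = -20

-20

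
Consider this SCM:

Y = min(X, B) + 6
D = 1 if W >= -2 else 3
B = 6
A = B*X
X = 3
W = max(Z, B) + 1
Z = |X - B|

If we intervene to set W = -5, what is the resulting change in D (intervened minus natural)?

Intervening sets W = -5 and removes its equation (W = max(Z, B) + 1).
D = 1 if W >= -2 else 3  [with W=-5]  = 3
Without intervention: Z = |X - B|  [with X=3, B=6]  = 3; W = max(Z, B) + 1  [with Z=3, B=6]  = 7; D = 1 if W >= -2 else 3  [with W=7]  = 1.
Change = 3 − 1 = 2.

2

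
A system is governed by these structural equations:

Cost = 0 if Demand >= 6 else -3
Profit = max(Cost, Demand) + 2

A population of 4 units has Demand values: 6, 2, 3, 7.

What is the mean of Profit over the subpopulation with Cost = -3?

Observing Cost=-3 restricts to units where Cost's equation naturally yields -3: Demand ∈ {2, 3}. In that subpopulation Profit = 4, 5, mean 4.5.

4.5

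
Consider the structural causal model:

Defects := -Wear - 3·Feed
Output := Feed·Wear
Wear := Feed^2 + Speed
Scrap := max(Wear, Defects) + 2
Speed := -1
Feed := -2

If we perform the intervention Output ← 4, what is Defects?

3

do(Output=4) replaces the equation Output := Feed·Wear with the constant Output = 4.
No directed path runs from Output to Defects, so Defects keeps its natural value.
Wear = Feed^2 + Speed  [with Feed=-2, Speed=-1]  = 3
Defects = -Wear - 3·Feed  [with Wear=3, Feed=-2]  = 3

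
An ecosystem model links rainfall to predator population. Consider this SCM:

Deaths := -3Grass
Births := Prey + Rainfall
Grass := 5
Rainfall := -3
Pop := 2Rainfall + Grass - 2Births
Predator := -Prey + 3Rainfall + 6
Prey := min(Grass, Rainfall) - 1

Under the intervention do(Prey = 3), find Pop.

The intervention breaks the incoming arrows to Prey: Prey := min(Grass, Rainfall) - 1 no longer applies, and Prey = 3.
Births = Prey + Rainfall  [with Prey=3, Rainfall=-3]  = 0
Pop = 2Rainfall + Grass - 2Births  [with Rainfall=-3, Grass=5, Births=0]  = -1

-1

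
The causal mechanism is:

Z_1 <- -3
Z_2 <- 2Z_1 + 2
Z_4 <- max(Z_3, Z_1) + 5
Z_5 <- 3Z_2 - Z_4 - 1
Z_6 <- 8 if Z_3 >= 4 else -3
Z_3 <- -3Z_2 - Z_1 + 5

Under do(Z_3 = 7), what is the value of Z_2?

-4

Under do(Z_3=7), the mechanism Z_3 <- -3Z_2 - Z_1 + 5 is discarded; Z_3 is fixed at 7.
Since Z_2 is not a descendant of the intervened variable, it is unaffected.
Z_2 = 2Z_1 + 2  [with Z_1=-3]  = -4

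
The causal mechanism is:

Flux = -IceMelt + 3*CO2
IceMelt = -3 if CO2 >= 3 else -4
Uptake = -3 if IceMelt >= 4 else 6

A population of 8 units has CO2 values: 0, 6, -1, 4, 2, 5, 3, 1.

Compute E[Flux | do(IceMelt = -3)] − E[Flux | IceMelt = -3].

Every unit gets IceMelt=-3 under the intervention. Flux values become 3, 21, 0, 15, 9, 18, 12, 6; E[Flux|do(IceMelt=-3)] = 10.5.
Conditioning on IceMelt=-3 selects the 4 unit(s) with CO2 ∈ {6, 4, 5, 3}. Their Flux values: 21, 15, 18, 12. Mean = 16.5.
Difference = 10.5 − 16.5 = -6.

-6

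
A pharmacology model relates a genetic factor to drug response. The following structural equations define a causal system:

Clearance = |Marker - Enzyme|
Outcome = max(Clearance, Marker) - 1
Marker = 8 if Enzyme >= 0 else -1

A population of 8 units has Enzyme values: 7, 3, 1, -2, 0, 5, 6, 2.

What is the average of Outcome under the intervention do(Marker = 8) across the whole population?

7.25

Every unit gets Marker=8 under the intervention. Outcome values become 7, 7, 7, 9, 7, 7, 7, 7; E[Outcome|do(Marker=8)] = 7.25.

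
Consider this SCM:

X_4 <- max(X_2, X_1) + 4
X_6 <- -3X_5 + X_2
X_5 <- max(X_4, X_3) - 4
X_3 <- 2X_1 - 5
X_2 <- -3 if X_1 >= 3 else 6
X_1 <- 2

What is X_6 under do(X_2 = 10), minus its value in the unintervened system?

Under do(X_2=10), the mechanism X_2 <- -3 if X_1 >= 3 else 6 is discarded; X_2 is fixed at 10.
X_3 = 2X_1 - 5  [with X_1=2]  = -1
X_4 = max(X_2, X_1) + 4  [with X_2=10, X_1=2]  = 14
X_5 = max(X_4, X_3) - 4  [with X_4=14, X_3=-1]  = 10
X_6 = -3X_5 + X_2  [with X_5=10, X_2=10]  = -20
Without intervention: X_2 = -3 if X_1 >= 3 else 6  [with X_1=2]  = 6; X_3 = 2X_1 - 5  [with X_1=2]  = -1; X_4 = max(X_2, X_1) + 4  [with X_2=6, X_1=2]  = 10; X_5 = max(X_4, X_3) - 4  [with X_4=10, X_3=-1]  = 6; X_6 = -3X_5 + X_2  [with X_5=6, X_2=6]  = -12.
Change = -20 − (-12) = -8.

-8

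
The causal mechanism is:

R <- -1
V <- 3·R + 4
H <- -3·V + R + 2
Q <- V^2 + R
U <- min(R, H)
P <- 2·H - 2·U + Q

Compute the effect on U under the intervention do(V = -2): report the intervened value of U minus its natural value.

do(V=-2) replaces the equation V <- 3·R + 4 with the constant V = -2.
H = -3·V + R + 2  [with V=-2, R=-1]  = 7
U = min(R, H)  [with R=-1, H=7]  = -1
Without intervention: V = 3·R + 4  [with R=-1]  = 1; H = -3·V + R + 2  [with V=1, R=-1]  = -2; U = min(R, H)  [with R=-1, H=-2]  = -2.
Change = -1 − (-2) = 1.

1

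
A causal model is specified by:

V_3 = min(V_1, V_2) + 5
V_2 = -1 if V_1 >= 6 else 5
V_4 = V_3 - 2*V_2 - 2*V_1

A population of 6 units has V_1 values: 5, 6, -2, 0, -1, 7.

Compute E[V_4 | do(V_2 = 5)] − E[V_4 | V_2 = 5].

The intervention sets V_2=5 in all 6 units regardless of V_1. Recomputing V_4 per unit gives -10, -12, -3, -5, -4, -14; average -8.
E[V_4|V_2=5] averages over only the 4 units with V_2=5 (V_1 = 5, -2, 0, -1): V_4 = -10, -3, -5, -4, mean -5.5.
Difference = -8 − (-5.5) = -2.5.

-2.5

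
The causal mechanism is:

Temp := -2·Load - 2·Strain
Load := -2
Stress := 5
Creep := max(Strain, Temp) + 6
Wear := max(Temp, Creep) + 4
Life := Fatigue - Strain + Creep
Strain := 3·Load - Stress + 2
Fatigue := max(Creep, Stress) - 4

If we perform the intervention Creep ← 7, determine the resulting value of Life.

19

do(Creep=7) replaces the equation Creep := max(Strain, Temp) + 6 with the constant Creep = 7.
Strain = 3·Load - Stress + 2  [with Load=-2, Stress=5]  = -9
Fatigue = max(Creep, Stress) - 4  [with Creep=7, Stress=5]  = 3
Life = Fatigue - Strain + Creep  [with Fatigue=3, Strain=-9, Creep=7]  = 19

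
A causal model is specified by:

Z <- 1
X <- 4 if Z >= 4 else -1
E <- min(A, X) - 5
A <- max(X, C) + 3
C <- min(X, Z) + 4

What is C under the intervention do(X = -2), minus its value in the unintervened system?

The intervention breaks the incoming arrows to X: X <- 4 if Z >= 4 else -1 no longer applies, and X = -2.
C = min(X, Z) + 4  [with X=-2, Z=1]  = 2
Without intervention: X = 4 if Z >= 4 else -1  [with Z=1]  = -1; C = min(X, Z) + 4  [with X=-1, Z=1]  = 3.
Change = 2 − 3 = -1.

-1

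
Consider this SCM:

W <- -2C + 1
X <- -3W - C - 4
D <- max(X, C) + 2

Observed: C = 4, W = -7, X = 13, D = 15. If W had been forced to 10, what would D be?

Under do(W=10), the mechanism W <- -2C + 1 is discarded; W is fixed at 10.
X = -3W - C - 4  [with W=10, C=4]  = -38
D = max(X, C) + 2  [with X=-38, C=4]  = 6

6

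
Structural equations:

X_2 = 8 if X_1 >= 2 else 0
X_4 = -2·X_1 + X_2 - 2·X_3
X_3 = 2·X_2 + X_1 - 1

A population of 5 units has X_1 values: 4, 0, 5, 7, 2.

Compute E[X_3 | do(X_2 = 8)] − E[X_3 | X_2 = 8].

Every unit gets X_2=8 under the intervention. X_3 values become 19, 15, 20, 22, 17; E[X_3|do(X_2=8)] = 18.6.
Conditioning on X_2=8 selects the 4 unit(s) with X_1 ∈ {4, 5, 7, 2}. Their X_3 values: 19, 20, 22, 17. Mean = 19.5.
Difference = 18.6 − 19.5 = -0.9.

-0.9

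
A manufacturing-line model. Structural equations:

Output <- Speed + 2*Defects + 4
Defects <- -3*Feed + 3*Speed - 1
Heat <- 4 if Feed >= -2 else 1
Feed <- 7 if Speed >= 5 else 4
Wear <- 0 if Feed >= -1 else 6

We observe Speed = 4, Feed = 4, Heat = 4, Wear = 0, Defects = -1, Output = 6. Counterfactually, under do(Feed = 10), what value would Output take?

Under do(Feed=10), the mechanism Feed <- 7 if Speed >= 5 else 4 is discarded; Feed is fixed at 10.
Defects = -3*Feed + 3*Speed - 1  [with Feed=10, Speed=4]  = -19
Output = Speed + 2*Defects + 4  [with Speed=4, Defects=-19]  = -30

-30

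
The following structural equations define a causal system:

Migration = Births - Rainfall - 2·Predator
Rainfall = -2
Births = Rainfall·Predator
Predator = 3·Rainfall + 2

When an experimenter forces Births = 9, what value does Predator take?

-4

Under do(Births=9), the mechanism Births = Rainfall·Predator is discarded; Births is fixed at 9.
Since Predator is not a descendant of the intervened variable, it is unaffected.
Predator = 3·Rainfall + 2  [with Rainfall=-2]  = -4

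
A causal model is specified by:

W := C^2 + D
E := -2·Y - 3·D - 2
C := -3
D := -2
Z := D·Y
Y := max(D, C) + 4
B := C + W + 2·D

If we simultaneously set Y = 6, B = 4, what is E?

-8

Setting Y = 6, B = 4 by intervention discards those variables' equations.
E = -2·Y - 3·D - 2  [with Y=6, D=-2]  = -8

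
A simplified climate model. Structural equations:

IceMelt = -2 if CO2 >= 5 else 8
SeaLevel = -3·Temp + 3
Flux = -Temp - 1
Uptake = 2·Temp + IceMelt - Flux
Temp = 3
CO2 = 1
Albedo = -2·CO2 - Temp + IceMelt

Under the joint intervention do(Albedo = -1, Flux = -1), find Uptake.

15

Setting Albedo = -1, Flux = -1 by intervention discards those variables' equations.
IceMelt = -2 if CO2 >= 5 else 8  [with CO2=1]  = 8
Uptake = 2·Temp + IceMelt - Flux  [with Temp=3, IceMelt=8, Flux=-1]  = 15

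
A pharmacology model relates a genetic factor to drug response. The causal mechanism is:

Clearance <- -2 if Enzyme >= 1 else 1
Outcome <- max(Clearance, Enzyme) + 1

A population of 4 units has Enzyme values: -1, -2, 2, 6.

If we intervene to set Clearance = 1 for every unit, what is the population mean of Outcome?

Under do(Clearance=1), Clearance's equation is replaced by Clearance=1 for every unit. Per-unit Outcome: 2, 2, 3, 7. Mean = 3.5.

3.5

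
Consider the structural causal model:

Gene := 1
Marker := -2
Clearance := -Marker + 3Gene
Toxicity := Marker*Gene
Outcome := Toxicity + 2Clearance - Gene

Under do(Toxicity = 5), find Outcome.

do(Toxicity=5) replaces the equation Toxicity := Marker*Gene with the constant Toxicity = 5.
Clearance = -Marker + 3Gene  [with Marker=-2, Gene=1]  = 5
Outcome = Toxicity + 2Clearance - Gene  [with Toxicity=5, Clearance=5, Gene=1]  = 14

14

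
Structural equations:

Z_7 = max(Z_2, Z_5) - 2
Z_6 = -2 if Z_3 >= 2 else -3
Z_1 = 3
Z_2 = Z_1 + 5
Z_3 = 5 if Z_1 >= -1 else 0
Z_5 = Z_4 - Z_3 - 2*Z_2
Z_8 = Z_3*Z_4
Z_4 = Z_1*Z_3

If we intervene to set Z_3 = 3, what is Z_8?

The intervention breaks the incoming arrows to Z_3: Z_3 = 5 if Z_1 >= -1 else 0 no longer applies, and Z_3 = 3.
Z_4 = Z_1*Z_3  [with Z_1=3, Z_3=3]  = 9
Z_8 = Z_3*Z_4  [with Z_3=3, Z_4=9]  = 27

27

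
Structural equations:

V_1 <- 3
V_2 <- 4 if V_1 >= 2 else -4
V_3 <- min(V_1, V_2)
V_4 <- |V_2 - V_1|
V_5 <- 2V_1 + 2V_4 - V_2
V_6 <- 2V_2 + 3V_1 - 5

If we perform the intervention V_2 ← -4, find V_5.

24

do(V_2=-4) replaces the equation V_2 <- 4 if V_1 >= 2 else -4 with the constant V_2 = -4.
V_4 = |V_2 - V_1|  [with V_2=-4, V_1=3]  = 7
V_5 = 2V_1 + 2V_4 - V_2  [with V_1=3, V_4=7, V_2=-4]  = 24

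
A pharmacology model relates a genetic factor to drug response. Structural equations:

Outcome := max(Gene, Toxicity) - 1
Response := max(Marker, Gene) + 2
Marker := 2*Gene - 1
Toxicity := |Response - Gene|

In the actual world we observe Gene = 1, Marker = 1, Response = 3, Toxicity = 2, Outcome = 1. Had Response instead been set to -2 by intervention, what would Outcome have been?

2

do(Response=-2) replaces the equation Response := max(Marker, Gene) + 2 with the constant Response = -2.
Toxicity = |Response - Gene|  [with Response=-2, Gene=1]  = 3
Outcome = max(Gene, Toxicity) - 1  [with Gene=1, Toxicity=3]  = 2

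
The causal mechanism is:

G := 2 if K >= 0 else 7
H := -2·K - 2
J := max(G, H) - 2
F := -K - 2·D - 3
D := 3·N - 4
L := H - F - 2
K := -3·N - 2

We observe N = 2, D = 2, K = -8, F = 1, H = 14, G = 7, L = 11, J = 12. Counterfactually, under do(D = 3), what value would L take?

Under do(D=3), the mechanism D := 3·N - 4 is discarded; D is fixed at 3.
K = -3·N - 2  [with N=2]  = -8
F = -K - 2·D - 3  [with K=-8, D=3]  = -1
H = -2·K - 2  [with K=-8]  = 14
L = H - F - 2  [with H=14, F=-1]  = 13

13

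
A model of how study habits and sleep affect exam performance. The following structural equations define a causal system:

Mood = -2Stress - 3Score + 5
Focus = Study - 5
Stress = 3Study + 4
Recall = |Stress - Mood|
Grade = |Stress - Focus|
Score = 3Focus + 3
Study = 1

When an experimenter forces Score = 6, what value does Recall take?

34

Under do(Score=6), the mechanism Score = 3Focus + 3 is discarded; Score is fixed at 6.
Stress = 3Study + 4  [with Study=1]  = 7
Mood = -2Stress - 3Score + 5  [with Stress=7, Score=6]  = -27
Recall = |Stress - Mood|  [with Stress=7, Mood=-27]  = 34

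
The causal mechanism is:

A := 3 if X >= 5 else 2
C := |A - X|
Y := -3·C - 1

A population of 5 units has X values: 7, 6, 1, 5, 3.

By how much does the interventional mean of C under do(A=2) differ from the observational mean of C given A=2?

1.8

do(A=2) breaks A's dependence on X. With A=2 fixed, C across the units is 5, 4, 1, 3, 1, mean 2.8.
E[C|A=2] averages over only the 2 units with A=2 (X = 1, 3): C = 1, 1, mean 1.
Difference = 2.8 − 1 = 1.8.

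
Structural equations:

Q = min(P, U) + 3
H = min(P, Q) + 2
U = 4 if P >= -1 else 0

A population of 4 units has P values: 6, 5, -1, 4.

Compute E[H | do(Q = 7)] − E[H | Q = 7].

-1.5

do(Q=7) breaks Q's dependence on P. With Q=7 fixed, H across the units is 8, 7, 1, 6, mean 5.5.
Conditioning on Q=7 selects the 3 unit(s) with P ∈ {6, 5, 4}. Their H values: 8, 7, 6. Mean = 7.
Difference = 5.5 − 7 = -1.5.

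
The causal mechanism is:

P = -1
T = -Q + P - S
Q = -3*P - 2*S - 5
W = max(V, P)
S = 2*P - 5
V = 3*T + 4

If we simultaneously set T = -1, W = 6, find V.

Setting T = -1, W = 6 by intervention discards those variables' equations.
V = 3*T + 4  [with T=-1]  = 1

1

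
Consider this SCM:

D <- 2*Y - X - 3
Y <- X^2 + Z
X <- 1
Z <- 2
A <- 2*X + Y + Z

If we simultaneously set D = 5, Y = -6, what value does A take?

-2

Under do(D = 5, Y = -6), each intervened variable's structural equation is replaced by its fixed value.
A = 2*X + Y + Z  [with X=1, Y=-6, Z=2]  = -2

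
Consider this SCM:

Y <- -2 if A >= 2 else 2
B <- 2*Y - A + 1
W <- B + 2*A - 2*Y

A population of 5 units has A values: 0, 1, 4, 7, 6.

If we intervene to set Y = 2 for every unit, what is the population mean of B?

The intervention sets Y=2 in all 5 units regardless of A. Recomputing B per unit gives 5, 4, 1, -2, -1; average 1.4.

1.4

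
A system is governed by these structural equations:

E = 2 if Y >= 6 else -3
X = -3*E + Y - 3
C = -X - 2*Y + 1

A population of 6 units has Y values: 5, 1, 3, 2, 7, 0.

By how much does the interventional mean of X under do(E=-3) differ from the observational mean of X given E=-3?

Under do(E=-3), E's equation is replaced by E=-3 for every unit. Per-unit X: 11, 7, 9, 8, 13, 6. Mean = 9.
Conditioning on E=-3 selects the 5 unit(s) with Y ∈ {5, 1, 3, 2, 0}. Their X values: 11, 7, 9, 8, 6. Mean = 8.2.
Difference = 9 − 8.2 = 0.8.

0.8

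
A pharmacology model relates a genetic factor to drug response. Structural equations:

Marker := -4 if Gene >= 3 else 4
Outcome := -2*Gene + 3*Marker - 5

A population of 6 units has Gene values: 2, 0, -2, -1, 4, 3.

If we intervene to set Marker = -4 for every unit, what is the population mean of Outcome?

-19

do(Marker=-4) breaks Marker's dependence on Gene. With Marker=-4 fixed, Outcome across the units is -21, -17, -13, -15, -25, -23, mean -19.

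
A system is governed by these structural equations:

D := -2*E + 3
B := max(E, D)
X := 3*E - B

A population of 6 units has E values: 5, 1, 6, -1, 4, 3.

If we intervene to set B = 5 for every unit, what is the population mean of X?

4

Every unit gets B=5 under the intervention. X values become 10, -2, 13, -8, 7, 4; E[X|do(B=5)] = 4.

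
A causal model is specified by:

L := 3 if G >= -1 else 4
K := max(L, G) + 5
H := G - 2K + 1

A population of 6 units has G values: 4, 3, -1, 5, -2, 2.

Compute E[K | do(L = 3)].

8.5

Every unit gets L=3 under the intervention. K values become 9, 8, 8, 10, 8, 8; E[K|do(L=3)] = 8.5.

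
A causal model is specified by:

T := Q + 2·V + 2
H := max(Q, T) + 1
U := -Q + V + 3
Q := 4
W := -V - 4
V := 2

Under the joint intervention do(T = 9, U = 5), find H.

10

The joint intervention fixes T = 9, U = 5, removing each variable's own equation.
H = max(Q, T) + 1  [with Q=4, T=9]  = 10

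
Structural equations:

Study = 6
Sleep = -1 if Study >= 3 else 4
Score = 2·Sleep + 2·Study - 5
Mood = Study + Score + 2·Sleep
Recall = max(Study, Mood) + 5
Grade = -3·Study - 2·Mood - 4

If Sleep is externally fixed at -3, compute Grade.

-24

Under do(Sleep=-3), the mechanism Sleep = -1 if Study >= 3 else 4 is discarded; Sleep is fixed at -3.
Score = 2·Sleep + 2·Study - 5  [with Sleep=-3, Study=6]  = 1
Mood = Study + Score + 2·Sleep  [with Study=6, Score=1, Sleep=-3]  = 1
Grade = -3·Study - 2·Mood - 4  [with Study=6, Mood=1]  = -24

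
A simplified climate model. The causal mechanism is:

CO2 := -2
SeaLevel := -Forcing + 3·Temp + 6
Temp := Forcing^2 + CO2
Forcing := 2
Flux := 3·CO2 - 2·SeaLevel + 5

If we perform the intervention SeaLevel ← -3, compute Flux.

5

Intervening sets SeaLevel = -3 and removes its equation (SeaLevel := -Forcing + 3·Temp + 6).
Flux = 3·CO2 - 2·SeaLevel + 5  [with CO2=-2, SeaLevel=-3]  = 5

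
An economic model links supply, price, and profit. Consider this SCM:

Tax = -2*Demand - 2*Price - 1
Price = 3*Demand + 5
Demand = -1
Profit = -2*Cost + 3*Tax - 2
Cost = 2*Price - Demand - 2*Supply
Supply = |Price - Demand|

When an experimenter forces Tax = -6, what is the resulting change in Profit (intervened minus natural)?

The intervention breaks the incoming arrows to Tax: Tax = -2*Demand - 2*Price - 1 no longer applies, and Tax = -6.
Price = 3*Demand + 5  [with Demand=-1]  = 2
Supply = |Price - Demand|  [with Price=2, Demand=-1]  = 3
Cost = 2*Price - Demand - 2*Supply  [with Price=2, Demand=-1, Supply=3]  = -1
Profit = -2*Cost + 3*Tax - 2  [with Cost=-1, Tax=-6]  = -18
Without intervention: Price = 3*Demand + 5  [with Demand=-1]  = 2; Supply = |Price - Demand|  [with Price=2, Demand=-1]  = 3; Cost = 2*Price - Demand - 2*Supply  [with Price=2, Demand=-1, Supply=3]  = -1; Tax = -2*Demand - 2*Price - 1  [with Demand=-1, Price=2]  = -3; Profit = -2*Cost + 3*Tax - 2  [with Cost=-1, Tax=-3]  = -9.
Change = -18 − (-9) = -9.

-9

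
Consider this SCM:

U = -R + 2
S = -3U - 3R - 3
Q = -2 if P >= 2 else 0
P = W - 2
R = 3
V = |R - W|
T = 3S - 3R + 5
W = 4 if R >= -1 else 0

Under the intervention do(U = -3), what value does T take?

Under do(U=-3), the mechanism U = -R + 2 is discarded; U is fixed at -3.
S = -3U - 3R - 3  [with U=-3, R=3]  = -3
T = 3S - 3R + 5  [with S=-3, R=3]  = -13

-13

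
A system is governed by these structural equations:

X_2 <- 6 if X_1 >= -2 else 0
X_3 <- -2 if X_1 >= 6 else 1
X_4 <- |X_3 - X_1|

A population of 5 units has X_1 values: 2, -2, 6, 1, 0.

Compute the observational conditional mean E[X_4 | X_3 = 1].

1.25

Observing X_3=1 restricts to units where X_3's equation naturally yields 1: X_1 ∈ {2, -2, 1, 0}. In that subpopulation X_4 = 1, 3, 0, 1, mean 1.25.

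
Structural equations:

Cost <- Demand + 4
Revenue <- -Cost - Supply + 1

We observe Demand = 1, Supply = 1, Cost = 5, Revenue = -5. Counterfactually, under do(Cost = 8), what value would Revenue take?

-8

The intervention breaks the incoming arrows to Cost: Cost <- Demand + 4 no longer applies, and Cost = 8.
Revenue = -Cost - Supply + 1  [with Cost=8, Supply=1]  = -8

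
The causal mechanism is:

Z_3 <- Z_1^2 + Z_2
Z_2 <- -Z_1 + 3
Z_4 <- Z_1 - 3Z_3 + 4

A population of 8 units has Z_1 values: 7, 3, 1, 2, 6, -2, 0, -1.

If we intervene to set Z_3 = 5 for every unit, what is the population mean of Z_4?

Under do(Z_3=5), Z_3's equation is replaced by Z_3=5 for every unit. Per-unit Z_4: -4, -8, -10, -9, -5, -13, -11, -12. Mean = -9.

-9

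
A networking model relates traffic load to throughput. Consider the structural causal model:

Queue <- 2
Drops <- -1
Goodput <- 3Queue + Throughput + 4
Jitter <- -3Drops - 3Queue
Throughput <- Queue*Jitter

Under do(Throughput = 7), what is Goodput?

Intervening sets Throughput = 7 and removes its equation (Throughput <- Queue*Jitter).
Goodput = 3Queue + Throughput + 4  [with Queue=2, Throughput=7]  = 17

17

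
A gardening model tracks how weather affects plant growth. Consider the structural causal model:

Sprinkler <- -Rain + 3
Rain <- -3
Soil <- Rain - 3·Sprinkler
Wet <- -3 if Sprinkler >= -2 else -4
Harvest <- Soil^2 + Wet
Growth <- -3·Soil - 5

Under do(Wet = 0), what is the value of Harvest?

441

Under do(Wet=0), the mechanism Wet <- -3 if Sprinkler >= -2 else -4 is discarded; Wet is fixed at 0.
Sprinkler = -Rain + 3  [with Rain=-3]  = 6
Soil = Rain - 3·Sprinkler  [with Rain=-3, Sprinkler=6]  = -21
Harvest = Soil^2 + Wet  [with Soil=-21, Wet=0]  = 441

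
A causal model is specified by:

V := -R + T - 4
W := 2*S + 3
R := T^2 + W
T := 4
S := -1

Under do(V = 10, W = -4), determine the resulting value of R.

12

Under do(V = 10, W = -4), each intervened variable's structural equation is replaced by its fixed value.
R = T^2 + W  [with T=4, W=-4]  = 12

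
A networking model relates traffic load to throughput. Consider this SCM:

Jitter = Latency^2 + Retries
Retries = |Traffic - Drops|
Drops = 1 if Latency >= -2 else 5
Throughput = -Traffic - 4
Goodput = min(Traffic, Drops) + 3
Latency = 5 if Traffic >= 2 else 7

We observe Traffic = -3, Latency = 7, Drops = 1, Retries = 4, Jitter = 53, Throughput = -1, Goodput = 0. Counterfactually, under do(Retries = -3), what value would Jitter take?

46

Intervening sets Retries = -3 and removes its equation (Retries = |Traffic - Drops|).
Latency = 5 if Traffic >= 2 else 7  [with Traffic=-3]  = 7
Jitter = Latency^2 + Retries  [with Latency=7, Retries=-3]  = 46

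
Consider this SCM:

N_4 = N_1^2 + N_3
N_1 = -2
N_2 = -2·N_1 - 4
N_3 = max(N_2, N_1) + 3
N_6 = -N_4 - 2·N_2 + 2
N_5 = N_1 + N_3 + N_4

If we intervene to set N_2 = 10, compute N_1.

-2

Under do(N_2=10), the mechanism N_2 = -2·N_1 - 4 is discarded; N_2 is fixed at 10.
N_1 is not downstream of the intervention, so its value is determined by the original equations.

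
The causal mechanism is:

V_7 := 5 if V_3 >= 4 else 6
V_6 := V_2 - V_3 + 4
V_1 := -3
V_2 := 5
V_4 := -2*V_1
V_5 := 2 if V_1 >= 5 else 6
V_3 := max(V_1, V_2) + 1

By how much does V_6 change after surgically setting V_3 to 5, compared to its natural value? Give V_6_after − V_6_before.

1

The intervention breaks the incoming arrows to V_3: V_3 := max(V_1, V_2) + 1 no longer applies, and V_3 = 5.
V_6 = V_2 - V_3 + 4  [with V_2=5, V_3=5]  = 4
Without intervention: V_3 = max(V_1, V_2) + 1  [with V_1=-3, V_2=5]  = 6; V_6 = V_2 - V_3 + 4  [with V_2=5, V_3=6]  = 3.
Change = 4 − 3 = 1.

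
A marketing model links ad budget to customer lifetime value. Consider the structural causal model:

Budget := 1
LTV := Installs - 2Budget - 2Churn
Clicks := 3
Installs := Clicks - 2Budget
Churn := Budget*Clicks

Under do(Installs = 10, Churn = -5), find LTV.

Setting Installs = 10, Churn = -5 by intervention discards those variables' equations.
LTV = Installs - 2Budget - 2Churn  [with Installs=10, Budget=1, Churn=-5]  = 18

18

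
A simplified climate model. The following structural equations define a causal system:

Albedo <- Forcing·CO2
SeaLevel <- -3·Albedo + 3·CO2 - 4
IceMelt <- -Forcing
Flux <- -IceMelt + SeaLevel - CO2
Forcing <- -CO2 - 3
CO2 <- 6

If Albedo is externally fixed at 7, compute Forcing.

-9

The intervention breaks the incoming arrows to Albedo: Albedo <- Forcing·CO2 no longer applies, and Albedo = 7.
Since Forcing is not a descendant of the intervened variable, it is unaffected.
Forcing = -CO2 - 3  [with CO2=6]  = -9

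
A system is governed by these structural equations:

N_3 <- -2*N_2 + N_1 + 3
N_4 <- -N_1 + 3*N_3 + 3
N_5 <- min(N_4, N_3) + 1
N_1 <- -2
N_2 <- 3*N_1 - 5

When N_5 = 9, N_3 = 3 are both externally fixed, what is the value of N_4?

14

Under do(N_5 = 9, N_3 = 3), each intervened variable's structural equation is replaced by its fixed value.
N_4 = -N_1 + 3*N_3 + 3  [with N_1=-2, N_3=3]  = 14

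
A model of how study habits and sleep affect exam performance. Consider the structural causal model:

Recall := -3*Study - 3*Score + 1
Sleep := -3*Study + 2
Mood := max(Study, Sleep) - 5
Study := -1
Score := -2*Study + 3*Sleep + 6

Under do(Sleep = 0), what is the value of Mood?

Under do(Sleep=0), the mechanism Sleep := -3*Study + 2 is discarded; Sleep is fixed at 0.
Mood = max(Study, Sleep) - 5  [with Study=-1, Sleep=0]  = -5

-5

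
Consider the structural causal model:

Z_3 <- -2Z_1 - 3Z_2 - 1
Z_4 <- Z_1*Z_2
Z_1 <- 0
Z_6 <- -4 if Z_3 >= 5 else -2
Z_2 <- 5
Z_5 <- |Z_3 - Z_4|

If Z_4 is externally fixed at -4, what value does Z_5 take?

Intervening sets Z_4 = -4 and removes its equation (Z_4 <- Z_1*Z_2).
Z_3 = -2Z_1 - 3Z_2 - 1  [with Z_1=0, Z_2=5]  = -16
Z_5 = |Z_3 - Z_4|  [with Z_3=-16, Z_4=-4]  = 12

12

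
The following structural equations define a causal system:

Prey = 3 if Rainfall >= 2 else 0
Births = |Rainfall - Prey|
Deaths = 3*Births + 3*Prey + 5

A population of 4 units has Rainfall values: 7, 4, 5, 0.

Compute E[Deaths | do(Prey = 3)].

21.5

do(Prey=3) breaks Prey's dependence on Rainfall. With Prey=3 fixed, Deaths across the units is 26, 17, 20, 23, mean 21.5.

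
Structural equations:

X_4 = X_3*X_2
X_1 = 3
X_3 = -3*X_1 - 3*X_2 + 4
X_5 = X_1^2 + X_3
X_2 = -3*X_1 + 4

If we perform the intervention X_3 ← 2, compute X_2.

Under do(X_3=2), the mechanism X_3 = -3*X_1 - 3*X_2 + 4 is discarded; X_3 is fixed at 2.
Since X_2 is not a descendant of the intervened variable, it is unaffected.
X_2 = -3*X_1 + 4  [with X_1=3]  = -5

-5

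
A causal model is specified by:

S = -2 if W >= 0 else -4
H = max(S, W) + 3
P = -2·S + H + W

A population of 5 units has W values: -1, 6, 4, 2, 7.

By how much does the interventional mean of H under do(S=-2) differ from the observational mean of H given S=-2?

Under do(S=-2), S's equation is replaced by S=-2 for every unit. Per-unit H: 2, 9, 7, 5, 10. Mean = 6.6.
E[H|S=-2] averages over only the 4 units with S=-2 (W = 6, 4, 2, 7): H = 9, 7, 5, 10, mean 7.75.
Difference = 6.6 − 7.75 = -1.15.

-1.15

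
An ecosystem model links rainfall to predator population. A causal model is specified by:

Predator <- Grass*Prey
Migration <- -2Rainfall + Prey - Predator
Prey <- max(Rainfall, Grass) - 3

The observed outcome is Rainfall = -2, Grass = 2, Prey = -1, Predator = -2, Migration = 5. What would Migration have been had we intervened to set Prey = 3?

do(Prey=3) replaces the equation Prey <- max(Rainfall, Grass) - 3 with the constant Prey = 3.
Predator = Grass*Prey  [with Grass=2, Prey=3]  = 6
Migration = -2Rainfall + Prey - Predator  [with Rainfall=-2, Prey=3, Predator=6]  = 1

1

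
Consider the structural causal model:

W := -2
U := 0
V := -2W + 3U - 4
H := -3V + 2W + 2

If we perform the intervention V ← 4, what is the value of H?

-14

The intervention breaks the incoming arrows to V: V := -2W + 3U - 4 no longer applies, and V = 4.
H = -3V + 2W + 2  [with V=4, W=-2]  = -14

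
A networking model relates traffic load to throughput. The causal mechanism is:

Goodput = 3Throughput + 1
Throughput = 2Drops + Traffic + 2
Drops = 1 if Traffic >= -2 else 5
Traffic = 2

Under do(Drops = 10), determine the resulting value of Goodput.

Under do(Drops=10), the mechanism Drops = 1 if Traffic >= -2 else 5 is discarded; Drops is fixed at 10.
Throughput = 2Drops + Traffic + 2  [with Drops=10, Traffic=2]  = 24
Goodput = 3Throughput + 1  [with Throughput=24]  = 73

73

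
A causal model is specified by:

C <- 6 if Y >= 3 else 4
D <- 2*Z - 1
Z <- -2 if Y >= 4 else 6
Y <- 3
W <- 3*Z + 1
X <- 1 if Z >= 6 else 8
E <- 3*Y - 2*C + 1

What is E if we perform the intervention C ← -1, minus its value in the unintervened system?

The intervention breaks the incoming arrows to C: C <- 6 if Y >= 3 else 4 no longer applies, and C = -1.
E = 3*Y - 2*C + 1  [with Y=3, C=-1]  = 12
Without intervention: C = 6 if Y >= 3 else 4  [with Y=3]  = 6; E = 3*Y - 2*C + 1  [with Y=3, C=6]  = -2.
Change = 12 − (-2) = 14.

14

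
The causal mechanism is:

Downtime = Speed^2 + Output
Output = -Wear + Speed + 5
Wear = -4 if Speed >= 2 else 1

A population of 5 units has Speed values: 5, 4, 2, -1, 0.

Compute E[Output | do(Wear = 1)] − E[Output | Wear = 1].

Under do(Wear=1), Wear's equation is replaced by Wear=1 for every unit. Per-unit Output: 9, 8, 6, 3, 4. Mean = 6.
E[Output|Wear=1] averages over only the 2 units with Wear=1 (Speed = -1, 0): Output = 3, 4, mean 3.5.
Difference = 6 − 3.5 = 2.5.

2.5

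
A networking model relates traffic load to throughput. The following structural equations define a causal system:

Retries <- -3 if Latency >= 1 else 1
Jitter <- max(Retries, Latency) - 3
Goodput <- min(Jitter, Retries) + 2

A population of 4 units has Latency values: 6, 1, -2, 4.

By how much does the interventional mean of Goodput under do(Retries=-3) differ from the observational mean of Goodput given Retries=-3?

do(Retries=-3) breaks Retries's dependence on Latency. With Retries=-3 fixed, Goodput across the units is -1, -1, -3, -1, mean -1.5.
Conditioning on Retries=-3 selects the 3 unit(s) with Latency ∈ {6, 1, 4}. Their Goodput values: -1, -1, -1. Mean = -1.
Difference = -1.5 − (-1) = -0.5.

-0.5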